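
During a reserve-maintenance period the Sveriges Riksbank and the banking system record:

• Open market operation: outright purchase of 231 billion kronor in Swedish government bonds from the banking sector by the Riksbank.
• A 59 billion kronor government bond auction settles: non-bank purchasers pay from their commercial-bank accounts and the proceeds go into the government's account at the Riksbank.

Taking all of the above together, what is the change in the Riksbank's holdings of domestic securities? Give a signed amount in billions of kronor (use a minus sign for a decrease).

+231 billion

OMO purchase (from banks) 231 billion kronor: securities added to the Riksbank's portfolio → +231B.
Government account inflow 59 billion kronor: the Riksbank's securities portfolio is untouched → 0.
Net: 231 + 0 = +231 billion.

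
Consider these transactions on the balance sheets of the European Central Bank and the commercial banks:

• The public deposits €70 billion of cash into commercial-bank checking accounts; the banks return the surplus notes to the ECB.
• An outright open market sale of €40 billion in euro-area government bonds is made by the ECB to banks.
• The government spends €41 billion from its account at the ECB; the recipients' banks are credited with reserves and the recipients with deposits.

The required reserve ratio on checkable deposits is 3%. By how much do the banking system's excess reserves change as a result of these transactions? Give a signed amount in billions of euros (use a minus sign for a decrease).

Currency deposit €70 billion: reserves +€70B, deposits +€70B.
OMO sale (to banks) €40 billion: reserves −€40B, deposits 0.
Government spending €41 billion: reserves +€41B, deposits +€41B.
Totals: Δreserves = +€71B, Δdeposits = +€111B.
Δrequired reserves = 3% × +€111B = +€3.33B.
Δexcess reserves = Δreserves − Δrequired = +€71B − (+€3.33B) = +€67.67 billion.

+€67.67 billion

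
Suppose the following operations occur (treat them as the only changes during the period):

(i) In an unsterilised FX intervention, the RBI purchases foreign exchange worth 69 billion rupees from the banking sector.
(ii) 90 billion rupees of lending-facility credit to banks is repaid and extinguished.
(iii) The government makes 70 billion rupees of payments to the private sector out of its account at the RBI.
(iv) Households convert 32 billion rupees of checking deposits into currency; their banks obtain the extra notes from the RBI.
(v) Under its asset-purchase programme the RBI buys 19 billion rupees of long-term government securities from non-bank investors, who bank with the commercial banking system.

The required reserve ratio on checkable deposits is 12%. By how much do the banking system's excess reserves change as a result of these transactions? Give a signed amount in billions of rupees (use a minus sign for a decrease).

+29.16 billion

FX purchase 69 billion rupees: reserves +69B, deposits 0.
Discount-window repayment 90 billion rupees: reserves −90B, deposits 0.
Government spending 70 billion rupees: reserves +70B, deposits +70B.
Currency withdrawal 32 billion rupees: reserves −32B, deposits −32B.
Asset purchase (from non-banks) 19 billion rupees: reserves +19B, deposits +19B.
Totals: Δreserves = +36B, Δdeposits = +57B.
Δrequired reserves = 12% × +57B = +6.84B.
Δexcess reserves = Δreserves − Δrequired = +36B − (+6.84B) = +29.16 billion.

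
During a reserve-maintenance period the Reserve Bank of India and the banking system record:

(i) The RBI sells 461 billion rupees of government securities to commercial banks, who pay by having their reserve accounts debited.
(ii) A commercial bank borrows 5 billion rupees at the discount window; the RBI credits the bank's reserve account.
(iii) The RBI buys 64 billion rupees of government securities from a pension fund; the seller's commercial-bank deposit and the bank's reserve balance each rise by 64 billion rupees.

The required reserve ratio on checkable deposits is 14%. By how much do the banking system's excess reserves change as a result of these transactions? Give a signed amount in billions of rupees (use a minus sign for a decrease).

OMO sale (to banks) 461 billion rupees: reserves −461B, deposits 0.
Discount-window loan 5 billion rupees: reserves +5B, deposits 0.
Asset purchase (from non-banks) 64 billion rupees: reserves +64B, deposits +64B.
Totals: Δreserves = −392B, Δdeposits = +64B.
Δrequired reserves = 14% × +64B = +8.96B.
Δexcess reserves = Δreserves − Δrequired = −392B − (+8.96B) = -400.96 billion.

-400.96 billion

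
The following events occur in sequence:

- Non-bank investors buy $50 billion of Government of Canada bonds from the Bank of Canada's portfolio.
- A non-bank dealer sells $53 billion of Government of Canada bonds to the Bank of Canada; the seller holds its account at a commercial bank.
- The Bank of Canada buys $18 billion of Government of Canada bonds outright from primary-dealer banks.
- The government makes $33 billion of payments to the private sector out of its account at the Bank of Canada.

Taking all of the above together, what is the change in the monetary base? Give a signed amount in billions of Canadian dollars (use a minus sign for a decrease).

Bank of Canada balance sheet:
  Assets:      Securities +$21B
  Liabilities: Bank reserves +$54B, Government deposits −$33B
Monetary base = currency + reserves: 0 + (+$54B) = +$54 billion.

+$54 billion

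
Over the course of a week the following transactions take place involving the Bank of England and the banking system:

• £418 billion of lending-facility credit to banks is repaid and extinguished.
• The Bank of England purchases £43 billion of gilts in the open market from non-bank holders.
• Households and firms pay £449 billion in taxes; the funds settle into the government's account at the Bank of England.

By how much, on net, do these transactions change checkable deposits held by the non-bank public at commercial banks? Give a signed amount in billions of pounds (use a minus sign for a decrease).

Bank of England balance sheet:
  Assets:      Securities +£43B, Loans to banks −£418B
  Liabilities: Bank reserves −£824B, Government deposits +£449B
Commercial banking system:
  Assets:      Reserves at CB −£824B
  Liabilities: Checkable deposits −£406B, Borrowings from CB −£418B
So the change in checkable deposits held by the non-bank public at commercial banks is -£406 billion.

-£406 billion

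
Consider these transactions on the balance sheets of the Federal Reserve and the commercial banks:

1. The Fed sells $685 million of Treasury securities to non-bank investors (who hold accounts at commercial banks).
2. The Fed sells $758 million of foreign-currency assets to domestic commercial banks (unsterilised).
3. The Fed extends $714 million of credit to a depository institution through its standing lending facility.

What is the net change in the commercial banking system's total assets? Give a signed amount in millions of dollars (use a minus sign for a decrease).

+$29 million

Asset sale (to non-banks) $685 million: bank balance sheets shrink → −$685M.
FX sale $758 million: just an asset swap on bank balance sheets → 0.
Discount-window loan $714 million: bank balance sheets expand → +$714M.
Net: −685 + 0 + 714 = +$29 million.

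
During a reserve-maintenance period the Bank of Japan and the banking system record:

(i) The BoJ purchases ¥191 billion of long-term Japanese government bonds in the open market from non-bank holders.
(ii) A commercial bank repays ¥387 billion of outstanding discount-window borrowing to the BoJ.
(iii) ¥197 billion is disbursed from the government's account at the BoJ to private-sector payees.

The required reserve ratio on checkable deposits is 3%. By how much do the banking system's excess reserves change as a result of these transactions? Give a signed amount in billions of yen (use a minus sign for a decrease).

Asset purchase (from non-banks) ¥191 billion: reserves +¥191B, deposits +¥191B.
Discount-window repayment ¥387 billion: reserves −¥387B, deposits 0.
Government spending ¥197 billion: reserves +¥197B, deposits +¥197B.
Totals: Δreserves = +¥1B, Δdeposits = +¥388B.
Δrequired reserves = 3% × +¥388B = +¥11.64B.
Δexcess reserves = Δreserves − Δrequired = +¥1B − (+¥11.64B) = -¥10.64 billion.

-¥10.64 billion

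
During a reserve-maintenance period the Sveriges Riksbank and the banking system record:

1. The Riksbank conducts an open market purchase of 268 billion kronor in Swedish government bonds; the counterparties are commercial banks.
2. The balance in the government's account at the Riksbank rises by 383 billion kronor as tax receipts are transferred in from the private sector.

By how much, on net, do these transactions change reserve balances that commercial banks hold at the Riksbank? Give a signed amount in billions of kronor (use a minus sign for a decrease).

OMO purchase (from banks) 268 billion kronor: the Riksbank pays by crediting reserve accounts → +268B.
Government account inflow 383 billion kronor: funds move from bank reserves into the government account → −383B.
Net: 268 − 383 = -115 billion.

-115 billion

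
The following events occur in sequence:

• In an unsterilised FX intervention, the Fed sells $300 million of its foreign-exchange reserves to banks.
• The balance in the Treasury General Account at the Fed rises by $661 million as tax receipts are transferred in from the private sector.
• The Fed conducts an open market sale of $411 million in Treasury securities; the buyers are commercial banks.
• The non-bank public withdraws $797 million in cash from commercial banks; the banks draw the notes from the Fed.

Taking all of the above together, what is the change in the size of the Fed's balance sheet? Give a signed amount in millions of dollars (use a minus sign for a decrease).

FX sale $300 million: a Fed asset is shed → −$300M.
Government account inflow $661 million: only the composition of liabilities changes → 0.
OMO sale (to banks) $411 million: a Fed asset is shed → −$411M.
Currency withdrawal $797 million: only the composition of liabilities changes → 0.
Net: −300 + 0 − 411 + 0 = -$711 million.

-$711 million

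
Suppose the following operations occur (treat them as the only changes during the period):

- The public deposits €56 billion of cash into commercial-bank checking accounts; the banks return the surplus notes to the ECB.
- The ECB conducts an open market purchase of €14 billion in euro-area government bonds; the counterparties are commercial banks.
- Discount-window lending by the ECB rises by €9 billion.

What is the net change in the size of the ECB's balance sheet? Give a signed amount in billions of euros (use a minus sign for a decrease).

+€23 billion

ECB balance sheet:
  Assets:      Securities +€14B, Loans to banks +€9B
  Liabilities: Bank reserves +€79B, Currency in circulation −€56B
Commercial banking system:
  Assets:      Reserves at CB +€79B, Securities −€14B
  Liabilities: Checkable deposits +€56B, Borrowings from CB +€9B
Change in total ECB assets = +€23 billion.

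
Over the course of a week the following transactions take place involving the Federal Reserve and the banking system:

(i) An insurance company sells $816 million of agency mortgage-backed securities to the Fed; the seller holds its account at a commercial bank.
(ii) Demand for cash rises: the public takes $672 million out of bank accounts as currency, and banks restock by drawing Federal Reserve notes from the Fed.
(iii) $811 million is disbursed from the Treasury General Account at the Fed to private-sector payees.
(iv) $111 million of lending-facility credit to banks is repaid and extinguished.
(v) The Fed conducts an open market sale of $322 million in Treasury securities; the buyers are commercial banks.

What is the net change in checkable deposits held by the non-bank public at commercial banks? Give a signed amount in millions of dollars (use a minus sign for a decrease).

Fed balance sheet:
  Assets:      Securities +$494M, Loans to banks −$111M
  Liabilities: Bank reserves +$522M, Currency in circulation +$672M, Government deposits −$811M
Commercial banking system:
  Assets:      Reserves at CB +$522M, Securities +$322M
  Liabilities: Checkable deposits +$955M, Borrowings from CB −$111M
So the change in checkable deposits held by the non-bank public at commercial banks is +$955 million.

+$955 million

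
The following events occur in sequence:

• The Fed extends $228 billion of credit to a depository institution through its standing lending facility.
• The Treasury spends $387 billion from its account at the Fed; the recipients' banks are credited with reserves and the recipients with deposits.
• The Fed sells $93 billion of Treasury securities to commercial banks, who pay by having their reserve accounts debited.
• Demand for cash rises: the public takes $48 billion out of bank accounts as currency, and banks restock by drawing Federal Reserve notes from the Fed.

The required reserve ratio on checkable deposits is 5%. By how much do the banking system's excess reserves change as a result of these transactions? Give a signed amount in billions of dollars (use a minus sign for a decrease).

+$457.05 billion

Discount-window loan $228 billion: reserves +$228B, deposits 0.
Government spending $387 billion: reserves +$387B, deposits +$387B.
OMO sale (to banks) $93 billion: reserves −$93B, deposits 0.
Currency withdrawal $48 billion: reserves −$48B, deposits −$48B.
Totals: Δreserves = +$474B, Δdeposits = +$339B.
Δrequired reserves = 5% × +$339B = +$16.95B.
Δexcess reserves = Δreserves − Δrequired = +$474B − (+$16.95B) = +$457.05 billion.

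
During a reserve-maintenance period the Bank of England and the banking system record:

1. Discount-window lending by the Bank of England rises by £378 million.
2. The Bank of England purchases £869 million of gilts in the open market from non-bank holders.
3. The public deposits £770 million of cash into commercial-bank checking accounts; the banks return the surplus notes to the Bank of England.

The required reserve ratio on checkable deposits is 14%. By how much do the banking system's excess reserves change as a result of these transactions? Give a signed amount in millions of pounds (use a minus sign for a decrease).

+£1787.54 million

Discount-window loan £378 million: reserves +£378M, deposits 0.
Asset purchase (from non-banks) £869 million: reserves +£869M, deposits +£869M.
Currency deposit £770 million: reserves +£770M, deposits +£770M.
Totals: Δreserves = +£2017M, Δdeposits = +£1639M.
Δrequired reserves = 14% × +£1639M = +£229.46M.
Δexcess reserves = Δreserves − Δrequired = +£2017M − (+£229.46M) = +£1787.54 million.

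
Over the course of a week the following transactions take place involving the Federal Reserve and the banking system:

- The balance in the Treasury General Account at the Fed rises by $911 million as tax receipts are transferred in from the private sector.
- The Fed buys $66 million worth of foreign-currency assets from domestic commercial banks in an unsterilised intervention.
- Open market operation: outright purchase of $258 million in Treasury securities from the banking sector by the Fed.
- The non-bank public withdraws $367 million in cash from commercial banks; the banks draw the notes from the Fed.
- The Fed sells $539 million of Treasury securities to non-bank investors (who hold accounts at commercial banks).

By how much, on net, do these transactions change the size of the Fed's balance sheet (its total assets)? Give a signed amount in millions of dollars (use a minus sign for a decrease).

Government account inflow $911 million: only the composition of liabilities changes → 0.
FX purchase $66 million: a Fed asset is acquired → +$66M.
OMO purchase (from banks) $258 million: a Fed asset is acquired → +$258M.
Currency withdrawal $367 million: only the composition of liabilities changes → 0.
Asset sale (to non-banks) $539 million: a Fed asset is shed → −$539M.
Net: 0 + 66 + 258 + 0 − 539 = -$215 million.

-$215 million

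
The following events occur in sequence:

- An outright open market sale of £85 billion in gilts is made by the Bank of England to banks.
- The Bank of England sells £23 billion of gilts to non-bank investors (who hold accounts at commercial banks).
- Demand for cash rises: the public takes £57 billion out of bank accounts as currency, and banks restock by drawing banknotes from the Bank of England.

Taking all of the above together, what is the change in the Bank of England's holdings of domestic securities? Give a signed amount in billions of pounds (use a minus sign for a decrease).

OMO sale (to banks) £85 billion: securities removed from the Bank of England's portfolio → −£85B.
Asset sale (to non-banks) £23 billion: securities removed from the Bank of England's portfolio → −£23B.
Currency withdrawal £57 billion: the Bank of England's securities portfolio is untouched → 0.
Net: −85 − 23 + 0 = -£108 billion.

-£108 billion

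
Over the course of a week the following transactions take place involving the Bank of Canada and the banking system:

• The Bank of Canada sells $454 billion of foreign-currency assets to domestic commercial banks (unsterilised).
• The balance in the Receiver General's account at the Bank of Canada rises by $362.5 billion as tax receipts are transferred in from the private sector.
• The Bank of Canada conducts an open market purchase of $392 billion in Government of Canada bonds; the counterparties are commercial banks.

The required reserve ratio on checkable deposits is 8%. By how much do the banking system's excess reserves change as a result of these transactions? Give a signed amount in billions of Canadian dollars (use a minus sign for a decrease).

FX sale $454 billion: reserves −$454B, deposits 0.
Government account inflow $362.5 billion: reserves −$362.5B, deposits −$362.5B.
OMO purchase (from banks) $392 billion: reserves +$392B, deposits 0.
Totals: Δreserves = −$424.5B, Δdeposits = −$362.5B.
Δrequired reserves = 8% × −$362.5B = −$29B.
Δexcess reserves = Δreserves − Δrequired = −$424.5B − (−$29B) = -$395.5 billion.

-$395.5 billion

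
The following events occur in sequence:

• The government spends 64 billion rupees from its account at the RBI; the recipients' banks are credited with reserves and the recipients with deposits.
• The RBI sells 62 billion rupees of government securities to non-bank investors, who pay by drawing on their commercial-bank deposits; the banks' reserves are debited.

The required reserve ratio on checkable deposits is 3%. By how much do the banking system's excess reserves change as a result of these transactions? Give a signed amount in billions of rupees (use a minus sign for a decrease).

+1.94 billion

Government spending 64 billion rupees: reserves +64B, deposits +64B.
Asset sale (to non-banks) 62 billion rupees: reserves −62B, deposits −62B.
Totals: Δreserves = +2B, Δdeposits = +2B.
Δrequired reserves = 3% × +2B = +0.06B.
Δexcess reserves = Δreserves − Δrequired = +2B − (+0.06B) = +1.94 billion.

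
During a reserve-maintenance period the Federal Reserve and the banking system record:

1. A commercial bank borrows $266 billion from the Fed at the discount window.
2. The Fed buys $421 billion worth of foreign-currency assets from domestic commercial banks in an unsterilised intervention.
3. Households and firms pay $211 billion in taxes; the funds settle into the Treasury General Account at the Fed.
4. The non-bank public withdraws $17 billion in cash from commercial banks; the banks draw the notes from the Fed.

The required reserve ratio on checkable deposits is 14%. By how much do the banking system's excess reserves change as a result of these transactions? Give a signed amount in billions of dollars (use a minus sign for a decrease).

+$490.92 billion

Discount-window loan $266 billion: reserves +$266B, deposits 0.
FX purchase $421 billion: reserves +$421B, deposits 0.
Government account inflow $211 billion: reserves −$211B, deposits −$211B.
Currency withdrawal $17 billion: reserves −$17B, deposits −$17B.
Totals: Δreserves = +$459B, Δdeposits = −$228B.
Δrequired reserves = 14% × −$228B = −$31.92B.
Δexcess reserves = Δreserves − Δrequired = +$459B − (−$31.92B) = +$490.92 billion.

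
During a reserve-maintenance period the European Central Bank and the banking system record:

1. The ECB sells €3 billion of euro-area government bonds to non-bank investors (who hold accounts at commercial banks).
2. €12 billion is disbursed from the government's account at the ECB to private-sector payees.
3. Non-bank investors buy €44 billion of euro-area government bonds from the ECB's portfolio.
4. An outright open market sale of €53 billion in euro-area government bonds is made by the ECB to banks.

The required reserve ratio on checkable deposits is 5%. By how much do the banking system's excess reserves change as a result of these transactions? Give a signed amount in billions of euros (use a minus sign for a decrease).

Asset sale (to non-banks) €3 billion: reserves −€3B, deposits −€3B.
Government spending €12 billion: reserves +€12B, deposits +€12B.
Asset sale (to non-banks) €44 billion: reserves −€44B, deposits −€44B.
OMO sale (to banks) €53 billion: reserves −€53B, deposits 0.
Totals: Δreserves = −€88B, Δdeposits = −€35B.
Δrequired reserves = 5% × −€35B = −€1.75B.
Δexcess reserves = Δreserves − Δrequired = −€88B − (−€1.75B) = -€86.25 billion.

-€86.25 billion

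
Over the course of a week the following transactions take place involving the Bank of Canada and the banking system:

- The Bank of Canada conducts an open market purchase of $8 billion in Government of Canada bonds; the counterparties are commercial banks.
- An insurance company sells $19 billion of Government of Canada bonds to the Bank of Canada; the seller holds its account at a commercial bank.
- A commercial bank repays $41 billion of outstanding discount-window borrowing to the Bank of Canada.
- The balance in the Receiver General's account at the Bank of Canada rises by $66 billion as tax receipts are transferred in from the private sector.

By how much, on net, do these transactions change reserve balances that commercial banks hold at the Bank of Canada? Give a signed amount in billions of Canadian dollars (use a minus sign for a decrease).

OMO purchase (from banks) $8 billion: the Bank of Canada pays by crediting reserve accounts → +$8B.
Asset purchase (from non-banks) $19 billion: the Bank of Canada pays by crediting reserve accounts → +$19B.
Discount-window repayment $41 billion: repayment is debited from reserves → −$41B.
Government account inflow $66 billion: funds move from bank reserves into the government account → −$66B.
Net: 8 + 19 − 41 − 66 = -$80 billion.

-$80 billion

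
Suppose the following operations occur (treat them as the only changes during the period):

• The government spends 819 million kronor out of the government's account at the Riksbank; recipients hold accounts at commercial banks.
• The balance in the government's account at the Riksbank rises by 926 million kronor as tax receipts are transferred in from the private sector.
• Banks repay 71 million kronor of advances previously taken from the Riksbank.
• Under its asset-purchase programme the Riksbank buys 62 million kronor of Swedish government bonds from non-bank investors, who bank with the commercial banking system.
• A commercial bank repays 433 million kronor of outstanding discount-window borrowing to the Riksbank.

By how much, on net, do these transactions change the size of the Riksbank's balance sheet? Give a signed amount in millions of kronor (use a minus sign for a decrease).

Government spending 819 million kronor: only the composition of liabilities changes → 0.
Government account inflow 926 million kronor: only the composition of liabilities changes → 0.
Discount-window repayment 71 million kronor: a Riksbank asset is shed → −71M.
Asset purchase (from non-banks) 62 million kronor: a Riksbank asset is acquired → +62M.
Discount-window repayment 433 million kronor: a Riksbank asset is shed → −433M.
Net: 0 + 0 − 71 + 62 − 433 = -442 million.

-442 million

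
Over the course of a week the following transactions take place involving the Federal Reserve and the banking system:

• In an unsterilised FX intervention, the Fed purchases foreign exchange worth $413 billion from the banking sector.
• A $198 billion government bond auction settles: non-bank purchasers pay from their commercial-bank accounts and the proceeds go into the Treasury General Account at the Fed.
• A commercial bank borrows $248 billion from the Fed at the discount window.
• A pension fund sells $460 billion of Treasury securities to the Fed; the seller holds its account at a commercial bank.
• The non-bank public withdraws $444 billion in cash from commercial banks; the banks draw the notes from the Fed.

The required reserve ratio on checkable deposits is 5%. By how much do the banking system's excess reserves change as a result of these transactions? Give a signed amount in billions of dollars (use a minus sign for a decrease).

+$488.1 billion

FX purchase $413 billion: reserves +$413B, deposits 0.
Government account inflow $198 billion: reserves −$198B, deposits −$198B.
Discount-window loan $248 billion: reserves +$248B, deposits 0.
Asset purchase (from non-banks) $460 billion: reserves +$460B, deposits +$460B.
Currency withdrawal $444 billion: reserves −$444B, deposits −$444B.
Totals: Δreserves = +$479B, Δdeposits = −$182B.
Δrequired reserves = 5% × −$182B = −$9.1B.
Δexcess reserves = Δreserves − Δrequired = +$479B − (−$9.1B) = +$488.1 billion.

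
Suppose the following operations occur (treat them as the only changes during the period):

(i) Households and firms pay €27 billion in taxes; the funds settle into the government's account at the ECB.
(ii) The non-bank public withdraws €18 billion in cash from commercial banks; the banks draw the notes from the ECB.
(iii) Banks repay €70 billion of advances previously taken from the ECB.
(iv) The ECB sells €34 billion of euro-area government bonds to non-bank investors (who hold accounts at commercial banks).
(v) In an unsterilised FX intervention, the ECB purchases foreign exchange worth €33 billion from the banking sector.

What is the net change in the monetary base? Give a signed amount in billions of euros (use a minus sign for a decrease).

-€98 billion

ECB balance sheet:
  Assets:      Securities −€34B, Loans to banks −€70B, Foreign assets +€33B
  Liabilities: Bank reserves −€116B, Currency in circulation +€18B, Government deposits +€27B
Monetary base = currency + reserves: +€18B + (−€116B) = -€98 billion.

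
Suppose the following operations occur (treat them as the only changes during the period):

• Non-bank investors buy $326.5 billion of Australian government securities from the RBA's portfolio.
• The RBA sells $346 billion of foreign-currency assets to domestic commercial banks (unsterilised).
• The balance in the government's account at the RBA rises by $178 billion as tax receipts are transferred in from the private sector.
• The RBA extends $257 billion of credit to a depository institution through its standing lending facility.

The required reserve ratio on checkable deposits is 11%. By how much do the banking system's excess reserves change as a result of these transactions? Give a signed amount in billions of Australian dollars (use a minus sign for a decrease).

-$538.005 billion

Asset sale (to non-banks) $326.5 billion: reserves −$326.5B, deposits −$326.5B.
FX sale $346 billion: reserves −$346B, deposits 0.
Government account inflow $178 billion: reserves −$178B, deposits −$178B.
Discount-window loan $257 billion: reserves +$257B, deposits 0.
Totals: Δreserves = −$593.5B, Δdeposits = −$504.5B.
Δrequired reserves = 11% × −$504.5B = −$55.495B.
Δexcess reserves = Δreserves − Δrequired = −$593.5B − (−$55.495B) = -$538.005 billion.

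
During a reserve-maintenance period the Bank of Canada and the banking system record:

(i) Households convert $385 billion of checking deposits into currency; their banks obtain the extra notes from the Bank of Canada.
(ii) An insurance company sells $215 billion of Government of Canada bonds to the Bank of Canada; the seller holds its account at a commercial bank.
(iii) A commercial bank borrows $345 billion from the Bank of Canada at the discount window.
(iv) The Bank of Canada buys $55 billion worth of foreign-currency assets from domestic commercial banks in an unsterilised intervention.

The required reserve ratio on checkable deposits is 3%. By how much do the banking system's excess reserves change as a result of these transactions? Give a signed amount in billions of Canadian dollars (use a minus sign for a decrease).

+$235.1 billion

Currency withdrawal $385 billion: reserves −$385B, deposits −$385B.
Asset purchase (from non-banks) $215 billion: reserves +$215B, deposits +$215B.
Discount-window loan $345 billion: reserves +$345B, deposits 0.
FX purchase $55 billion: reserves +$55B, deposits 0.
Totals: Δreserves = +$230B, Δdeposits = −$170B.
Δrequired reserves = 3% × −$170B = −$5.1B.
Δexcess reserves = Δreserves − Δrequired = +$230B − (−$5.1B) = +$235.1 billion.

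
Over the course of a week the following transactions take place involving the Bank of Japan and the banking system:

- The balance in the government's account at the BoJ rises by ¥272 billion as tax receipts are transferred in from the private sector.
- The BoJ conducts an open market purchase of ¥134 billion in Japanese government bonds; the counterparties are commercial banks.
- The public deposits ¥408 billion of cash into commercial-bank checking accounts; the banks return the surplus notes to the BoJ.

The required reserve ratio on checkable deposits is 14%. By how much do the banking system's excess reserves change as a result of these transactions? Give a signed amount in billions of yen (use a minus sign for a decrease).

Government account inflow ¥272 billion: reserves −¥272B, deposits −¥272B.
OMO purchase (from banks) ¥134 billion: reserves +¥134B, deposits 0.
Currency deposit ¥408 billion: reserves +¥408B, deposits +¥408B.
Totals: Δreserves = +¥270B, Δdeposits = +¥136B.
Δrequired reserves = 14% × +¥136B = +¥19.04B.
Δexcess reserves = Δreserves − Δrequired = +¥270B − (+¥19.04B) = +¥250.96 billion.

+¥250.96 billion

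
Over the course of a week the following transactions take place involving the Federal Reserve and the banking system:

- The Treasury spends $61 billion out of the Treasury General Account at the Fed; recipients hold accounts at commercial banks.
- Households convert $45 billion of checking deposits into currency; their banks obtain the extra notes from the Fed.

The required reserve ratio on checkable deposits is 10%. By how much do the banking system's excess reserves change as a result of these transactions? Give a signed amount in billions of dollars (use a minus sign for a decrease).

+$14.4 billion

Government spending $61 billion: reserves +$61B, deposits +$61B.
Currency withdrawal $45 billion: reserves −$45B, deposits −$45B.
Totals: Δreserves = +$16B, Δdeposits = +$16B.
Δrequired reserves = 10% × +$16B = +$1.6B.
Δexcess reserves = Δreserves − Δrequired = +$16B − (+$1.6B) = +$14.4 billion.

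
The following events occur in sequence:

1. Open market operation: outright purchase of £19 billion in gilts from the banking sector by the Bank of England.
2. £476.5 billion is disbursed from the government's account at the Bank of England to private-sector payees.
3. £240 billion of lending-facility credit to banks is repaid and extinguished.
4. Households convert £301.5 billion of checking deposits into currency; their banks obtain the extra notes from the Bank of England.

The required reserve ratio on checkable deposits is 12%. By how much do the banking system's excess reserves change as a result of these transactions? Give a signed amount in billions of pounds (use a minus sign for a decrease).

OMO purchase (from banks) £19 billion: reserves +£19B, deposits 0.
Government spending £476.5 billion: reserves +£476.5B, deposits +£476.5B.
Discount-window repayment £240 billion: reserves −£240B, deposits 0.
Currency withdrawal £301.5 billion: reserves −£301.5B, deposits −£301.5B.
Totals: Δreserves = −£46B, Δdeposits = +£175B.
Δrequired reserves = 12% × +£175B = +£21B.
Δexcess reserves = Δreserves − Δrequired = −£46B − (+£21B) = -£67 billion.

-£67 billion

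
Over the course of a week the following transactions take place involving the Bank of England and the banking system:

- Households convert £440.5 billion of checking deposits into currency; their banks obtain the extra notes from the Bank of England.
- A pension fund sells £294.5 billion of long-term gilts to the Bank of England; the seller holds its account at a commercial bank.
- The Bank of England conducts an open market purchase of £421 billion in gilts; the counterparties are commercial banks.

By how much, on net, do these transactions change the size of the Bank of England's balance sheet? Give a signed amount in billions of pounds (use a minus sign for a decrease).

+£715.5 billion

Bank of England balance sheet:
  Assets:      Securities +£715.5B
  Liabilities: Bank reserves +£275B, Currency in circulation +£440.5B
Change in total Bank of England assets = +£715.5 billion.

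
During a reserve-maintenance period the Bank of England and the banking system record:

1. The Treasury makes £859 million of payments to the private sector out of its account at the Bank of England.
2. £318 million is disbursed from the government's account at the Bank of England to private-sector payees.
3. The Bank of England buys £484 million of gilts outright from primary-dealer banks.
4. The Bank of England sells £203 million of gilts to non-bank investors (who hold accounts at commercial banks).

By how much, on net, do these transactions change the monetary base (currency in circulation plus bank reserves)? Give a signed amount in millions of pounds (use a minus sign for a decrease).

Bank of England balance sheet:
  Assets:      Securities +£281M
  Liabilities: Bank reserves +£1458M, Government deposits −£1177M
Commercial banking system:
  Assets:      Reserves at CB +£1458M, Securities −£484M
  Liabilities: Checkable deposits +£974M
Monetary base = currency + reserves: 0 + (+£1458M) = +£1458 million.

+£1458 million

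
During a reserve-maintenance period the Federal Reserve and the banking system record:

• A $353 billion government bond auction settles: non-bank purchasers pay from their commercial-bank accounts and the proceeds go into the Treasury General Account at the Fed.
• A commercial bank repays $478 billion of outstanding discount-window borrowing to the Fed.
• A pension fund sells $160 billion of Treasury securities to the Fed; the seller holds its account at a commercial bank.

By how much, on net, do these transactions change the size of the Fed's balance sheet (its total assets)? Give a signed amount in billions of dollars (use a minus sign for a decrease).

Government account inflow $353 billion: only the composition of liabilities changes → 0.
Discount-window repayment $478 billion: a Fed asset is shed → −$478B.
Asset purchase (from non-banks) $160 billion: a Fed asset is acquired → +$160B.
Net: 0 − 478 + 160 = -$318 billion.

-$318 billion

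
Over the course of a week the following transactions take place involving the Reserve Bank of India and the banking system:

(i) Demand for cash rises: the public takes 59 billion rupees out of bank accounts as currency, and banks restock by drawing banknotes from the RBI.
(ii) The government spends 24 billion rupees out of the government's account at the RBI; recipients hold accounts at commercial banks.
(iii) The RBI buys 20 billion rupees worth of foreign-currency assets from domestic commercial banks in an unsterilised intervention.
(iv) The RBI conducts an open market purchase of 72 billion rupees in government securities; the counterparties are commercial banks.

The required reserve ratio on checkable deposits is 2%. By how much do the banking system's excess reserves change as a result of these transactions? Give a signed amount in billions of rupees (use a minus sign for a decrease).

Currency withdrawal 59 billion rupees: reserves −59B, deposits −59B.
Government spending 24 billion rupees: reserves +24B, deposits +24B.
FX purchase 20 billion rupees: reserves +20B, deposits 0.
OMO purchase (from banks) 72 billion rupees: reserves +72B, deposits 0.
Totals: Δreserves = +57B, Δdeposits = −35B.
Δrequired reserves = 2% × −35B = −0.7B.
Δexcess reserves = Δreserves − Δrequired = +57B − (−0.7B) = +57.7 billion.

+57.7 billion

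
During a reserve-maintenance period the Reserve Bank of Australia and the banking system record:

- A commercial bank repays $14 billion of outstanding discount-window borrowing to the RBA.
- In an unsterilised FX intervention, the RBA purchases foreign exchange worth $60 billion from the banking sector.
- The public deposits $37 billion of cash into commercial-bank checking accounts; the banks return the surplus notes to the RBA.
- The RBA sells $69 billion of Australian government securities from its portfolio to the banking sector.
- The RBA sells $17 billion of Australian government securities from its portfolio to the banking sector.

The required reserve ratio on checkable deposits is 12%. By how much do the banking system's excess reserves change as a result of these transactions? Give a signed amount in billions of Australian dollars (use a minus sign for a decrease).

Discount-window repayment $14 billion: reserves −$14B, deposits 0.
FX purchase $60 billion: reserves +$60B, deposits 0.
Currency deposit $37 billion: reserves +$37B, deposits +$37B.
OMO sale (to banks) $69 billion: reserves −$69B, deposits 0.
OMO sale (to banks) $17 billion: reserves −$17B, deposits 0.
Totals: Δreserves = −$3B, Δdeposits = +$37B.
Δrequired reserves = 12% × +$37B = +$4.44B.
Δexcess reserves = Δreserves − Δrequired = −$3B − (+$4.44B) = -$7.44 billion.

-$7.44 billion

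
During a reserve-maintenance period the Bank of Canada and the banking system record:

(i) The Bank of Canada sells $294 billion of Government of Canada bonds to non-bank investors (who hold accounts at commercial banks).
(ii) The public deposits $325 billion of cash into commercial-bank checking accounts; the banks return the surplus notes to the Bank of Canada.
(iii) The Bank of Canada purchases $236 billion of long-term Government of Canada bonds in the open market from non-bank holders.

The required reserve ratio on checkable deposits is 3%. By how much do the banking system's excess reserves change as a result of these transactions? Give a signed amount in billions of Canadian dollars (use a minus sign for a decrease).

Asset sale (to non-banks) $294 billion: reserves −$294B, deposits −$294B.
Currency deposit $325 billion: reserves +$325B, deposits +$325B.
Asset purchase (from non-banks) $236 billion: reserves +$236B, deposits +$236B.
Totals: Δreserves = +$267B, Δdeposits = +$267B.
Δrequired reserves = 3% × +$267B = +$8.01B.
Δexcess reserves = Δreserves − Δrequired = +$267B − (+$8.01B) = +$258.99 billion.

+$258.99 billion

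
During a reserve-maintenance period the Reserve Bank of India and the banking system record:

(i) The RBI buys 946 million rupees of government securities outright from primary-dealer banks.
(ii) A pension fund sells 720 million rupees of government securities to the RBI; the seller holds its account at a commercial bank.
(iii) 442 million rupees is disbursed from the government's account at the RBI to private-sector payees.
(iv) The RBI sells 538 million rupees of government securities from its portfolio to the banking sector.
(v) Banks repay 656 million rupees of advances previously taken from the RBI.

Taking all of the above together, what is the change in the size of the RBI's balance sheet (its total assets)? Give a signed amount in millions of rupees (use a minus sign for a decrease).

+472 million

OMO purchase (from banks) 946 million rupees: an RBI asset is acquired → +946M.
Asset purchase (from non-banks) 720 million rupees: an RBI asset is acquired → +720M.
Government spending 442 million rupees: only the composition of liabilities changes → 0.
OMO sale (to banks) 538 million rupees: an RBI asset is shed → −538M.
Discount-window repayment 656 million rupees: an RBI asset is shed → −656M.
Net: 946 + 720 + 0 − 538 − 656 = +472 million.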